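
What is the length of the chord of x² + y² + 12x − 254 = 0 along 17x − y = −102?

2√290

Substitute y = 17x + 102:
290x² + 3480x + 10150 = 0  ⟹  x² + 12x + 35 = 0
x = −5 or x = −7, giving (−5, 17) and (−7, −17).
|(−5, 17) − (−7, −17)| = √((2)² + (34)²) = 2√290.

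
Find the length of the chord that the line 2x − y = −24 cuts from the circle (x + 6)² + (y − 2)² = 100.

8√5

The distance from (−6, 2) to the line is 10/√5, and r² = 100.
Half the chord is √(r² − d²) = √(80), so the full chord is 8√5.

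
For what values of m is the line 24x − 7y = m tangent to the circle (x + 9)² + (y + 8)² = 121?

For a tangent, require d(centre, line) = r = 11.
|24·(−9) − 7·(−8) − m| / √625 = 11
|m − (−160)| = 11·25, so m = 115 or m = −435.

m = −435 or m = 115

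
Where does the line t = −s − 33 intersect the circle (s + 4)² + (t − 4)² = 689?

From the line, t = −s − 33. Substituting:
2s² + 82s + 696 = 0  ⟹  s² + 41s + 348 = 0
s = −12 or s = −29, giving (−12, −21) and (−29, −4).

(−29, −4) and (−12, −21)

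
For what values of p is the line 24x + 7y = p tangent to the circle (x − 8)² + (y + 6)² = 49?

p = −25 or p = 325

For a tangent, require d(centre, line) = r = 7.
|24·8 + 7·(−6) − p| / √625 = 7
|p − (150)| = 7·25, so p = 325 or p = −25.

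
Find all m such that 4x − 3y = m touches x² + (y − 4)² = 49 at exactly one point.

For a tangent, require d(centre, line) = r = 7.
|4·0 − 3·4 − m| / √25 = 7
|m − (−12)| = 7·5, so m = 23 or m = −47.

m = −47 or m = 23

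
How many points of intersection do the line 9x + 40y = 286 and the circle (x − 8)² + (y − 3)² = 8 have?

d² = (9·8 + 40·3 − (286))²/1681 = 8836/1681; r² = 8.
Since d² < r², the line cuts the circle twice.

2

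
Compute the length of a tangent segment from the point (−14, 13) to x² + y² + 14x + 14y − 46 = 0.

With centre O = (−7, −7), |OP|² = 449 and r² = 144.
By the tangent–radius right angle, tangent length = √(|PO|² − r²) = √305.

√305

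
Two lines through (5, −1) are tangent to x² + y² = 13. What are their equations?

3x + 2y = 13 and 2x − 3y = 13

A line y − (−1) = m(x − (5)) is tangent when its distance from (0, 0) is √13:
[m·(−5) − (1)]² = 13(m² + 1)
6m² + 5m − 6 = 0, so m = −3/2 or m = 2/3.
With m = −3/2: 3x + 2y = 13. With m = 2/3: 2x − 3y = 13.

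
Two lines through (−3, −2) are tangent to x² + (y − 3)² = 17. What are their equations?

A line y − (−2) = m(x − (−3)) is tangent when its distance from (0, 3) is √17:
(3m − (5))² = 17(m² + 1)
4m² + 15m − 4 = 0, so m = 1/4 or m = −4.
With m = 1/4: x − 4y = 5. With m = −4: 4x + y = −14.

x − 4y = 5 and 4x + y = −14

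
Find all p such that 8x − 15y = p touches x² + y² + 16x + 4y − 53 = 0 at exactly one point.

For a tangent, require d(centre, line) = r = 11.
|8·(−8) − 15·(−2) − p| / √289 = 11
|p − (−34)| = 11·17, so p = 153 or p = −221.

p = −221 or p = 153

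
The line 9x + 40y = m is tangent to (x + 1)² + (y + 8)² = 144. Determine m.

m = −821 or m = 163

Tangency holds when the distance from the centre (−1, −8) to the line equals the radius 12:
|9·(−1) + 40·(−8) − m| / √1681 = 12
|m − (−329)| = 12·41, so m = 163 or m = −821.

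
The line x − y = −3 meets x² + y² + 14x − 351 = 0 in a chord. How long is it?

Centre (−7, 0), r² = 400. Perpendicular distance d from centre to line = |−4| / √2 = 4/√2.
Chord = 2√(r² − d²) = 2·√(392) = 28√2.

28√2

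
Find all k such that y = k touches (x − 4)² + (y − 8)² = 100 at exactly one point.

The line touches the circle iff its distance from (4, 8) is 10:
|0·4 + 1·8 − k| / √1 = 10
|k − (8)| = 10, so k = 18 or k = −2.

k = −2 or k = 18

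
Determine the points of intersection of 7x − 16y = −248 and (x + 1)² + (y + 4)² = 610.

(−24, 5) and (8, 19)

From the line, y = (248 + 7x)/16. Substituting:
305x² + 4880x − 58560 = 0  ⟹  x² + 16x − 192 = 0
x = 8 or x = −24, giving (8, 19) and (−24, 5).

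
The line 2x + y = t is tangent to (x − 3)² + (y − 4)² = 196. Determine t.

For a tangent, require d(centre, line) = r = 14.
|2·3 + 1·4 − t| / √5 = 14
|t − (10)| = 14√5.

t = 10 ± 14√5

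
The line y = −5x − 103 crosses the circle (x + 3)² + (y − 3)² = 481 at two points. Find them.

Substitute y = −5x − 103:
26x² + 1066x + 10764 = 0  ⟹  x² + 41x + 414 = 0
x = −18 or x = −23, giving (−18, −13) and (−23, 12).

(−23, 12) and (−18, −13)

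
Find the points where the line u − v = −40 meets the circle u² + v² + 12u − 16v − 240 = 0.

(−20, 20) and (−18, 22)

From the line, v = u + 40. Substituting:
2u² + 76u + 720 = 0  ⟹  u² + 38u + 360 = 0
u = −18 or u = −20, giving (−18, 22) and (−20, 20).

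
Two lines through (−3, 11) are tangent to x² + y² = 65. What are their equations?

Let a tangent through (−3, 11) have slope m. Its distance from (0, 0) must equal √65:
(3m − (−11))² = 65(m² + 1)
28m² − 33m − 28 = 0, so m = 7/4 or m = −4/7.
With m = 7/4: 7x − 4y = −65. With m = −4/7: 4x + 7y = 65.

7x − 4y = −65 and 4x + 7y = 65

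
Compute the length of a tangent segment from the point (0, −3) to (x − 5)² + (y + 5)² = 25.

With centre O = (5, −5), |OP|² = 29 and r² = 25.
Power of the point: PT² = |PO|² − r² = 4, so PT = 2.

2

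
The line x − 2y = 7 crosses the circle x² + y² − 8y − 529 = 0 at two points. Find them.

Express y = (−7 + x)/2 and substitute into the circle:
5x² − 30x − 1955 = 0  ⟹  x² − 6x − 391 = 0
x = 23 or x = −17, giving (23, 8) and (−17, −12).

(−17, −12) and (23, 8)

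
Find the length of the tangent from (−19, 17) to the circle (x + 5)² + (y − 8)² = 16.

3√29

The centre is (−5, 8) and r = 4. The square of the distance from P to the centre is 196 + 81 = 277.
Power of the point: PT² = |PO|² − r² = 261, so PT = 3√29.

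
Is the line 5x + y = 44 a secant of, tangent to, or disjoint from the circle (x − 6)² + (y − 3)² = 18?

secant

Substituting the line into the circle gives 26x² − 422x + 1699 = 0.
Δ = 178084 − 176696 = 1388.
Two real roots: the line is a secant.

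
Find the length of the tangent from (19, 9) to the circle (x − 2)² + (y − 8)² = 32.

The centre is (2, 8) and r = 4√2. The square of the distance from P to the centre is 289 + 1 = 290.
The tangent meets the radius at right angles, so tangent² = |PO|² − r² = 290 − 32 = 258.

√258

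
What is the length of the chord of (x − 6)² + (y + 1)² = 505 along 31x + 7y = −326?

√1010

Express y = (−326 − 31x)/7 and substitute into the circle:
1010x² + 19190x + 78780 = 0  ⟹  x² + 19x + 78 = 0
x = −6 or x = −13, giving (−6, −20) and (−13, 11).
|(−6, −20) − (−13, 11)| = √((7)² + (−31)²) = √1010.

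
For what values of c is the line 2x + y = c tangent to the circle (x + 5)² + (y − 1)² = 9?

c = −9 ± 3√5

For a tangent, require d(centre, line) = r = 3.
|2·(−5) + 1·1 − c| / √5 = 3
|c − (−9)| = 3√5.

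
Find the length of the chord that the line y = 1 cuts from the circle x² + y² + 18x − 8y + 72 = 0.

From the line, y = 1. Substituting:
x² + 18x + 65 = 0
x = −5 or x = −13, giving (−5, 1) and (−13, 1).
|(−5, 1) − (−13, 1)| = √((8)² + (0)²) = 8.

8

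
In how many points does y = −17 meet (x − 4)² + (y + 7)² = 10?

Substituting the line into the circle gives x² − 8x + 106 = 0.
Discriminant = (−8)² − 4·1·(106) = −360 < 0.
No real roots: the line does not meet the circle.

0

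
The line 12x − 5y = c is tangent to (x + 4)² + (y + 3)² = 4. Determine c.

The line touches the circle iff its distance from (−4, −3) is 2:
|12·(−4) − 5·(−3) − c| / √169 = 2
|c − (−33)| = 2·13, so c = −7 or c = −59.

c = −59 or c = −7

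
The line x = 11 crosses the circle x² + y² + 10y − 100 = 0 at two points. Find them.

(11, −7) and (11, −3)

The line gives x = 11. Substituting into the circle:
y² + 10y + 21 = 0
y = −3 or y = −7, giving (11, −3) and (11, −7).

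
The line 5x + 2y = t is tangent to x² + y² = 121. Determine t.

For a tangent, require d(centre, line) = r = 11.
|5·0 + 2·0 − t| / √29 = 11
|t| = 11√29.

t = ±11√29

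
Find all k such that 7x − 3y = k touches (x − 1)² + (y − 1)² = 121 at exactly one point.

k = 4 ± 11√58

The line touches the circle iff its distance from (1, 1) is 11:
|7·1 − 3·1 − k| / √58 = 11
|k − (4)| = 11√58.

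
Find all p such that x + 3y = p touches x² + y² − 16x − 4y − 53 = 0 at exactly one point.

For a tangent, require d(centre, line) = r = 11.
|1·8 + 3·2 − p| / √10 = 11
|p − (14)| = 11√10.

p = 14 ± 11√10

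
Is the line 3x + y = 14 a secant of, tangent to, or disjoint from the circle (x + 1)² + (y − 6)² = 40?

secant

d² = (3·(−1) + 1·6 − (14))²/10 = 121/10; r² = 40.
Since d² < r², the line cuts the circle twice.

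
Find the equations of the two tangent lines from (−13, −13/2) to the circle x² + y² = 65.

7x − 4y = −65 and x + 8y = −65

Write the tangent as mx − y + (−13/2 − m·(−13)) = 0 and set its distance from the centre to √65:
[m·(13) − (13/2)]² = 65(m² + 1)
32m² − 52m − 7 = 0, so m = 7/4 or m = −1/8.
Through (−13, −13/2) these give 7x − 4y = −65 and x + 8y = −65.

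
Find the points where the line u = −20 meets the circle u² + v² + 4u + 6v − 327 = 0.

(−20, −7) and (−20, 1)

The line gives u = −20. Substituting into the circle:
v² + 6v − 7 = 0
v = 1 or v = −7, giving (−20, 1) and (−20, −7).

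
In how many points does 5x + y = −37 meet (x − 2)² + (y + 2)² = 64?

0

Substituting the line into the circle gives 26x² + 346x + 1165 = 0.
Discriminant = (346)² − 4·26·(1165) = −1444 < 0.
No real roots: the line does not meet the circle.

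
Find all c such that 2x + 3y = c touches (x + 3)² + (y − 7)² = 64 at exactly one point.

The line touches the circle iff its distance from (−3, 7) is 8:
|2·(−3) + 3·7 − c| / √13 = 8
|c − (15)| = 8√13.

c = 15 ± 8√13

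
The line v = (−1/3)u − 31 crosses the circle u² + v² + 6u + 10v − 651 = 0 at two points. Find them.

Express v = (−93 − u)/3 and substitute into the circle:
10u² + 210u = 0  ⟹  u² + 21u = 0
u = 0 or u = −21, giving (0, −31) and (−21, −24).

(−21, −24) and (0, −31)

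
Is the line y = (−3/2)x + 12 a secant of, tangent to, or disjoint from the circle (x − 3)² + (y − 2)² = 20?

Substituting the line into the circle gives 13x² − 144x + 356 = 0.
Δ = 20736 − 18512 = 2224.
Two real roots: the line is a secant.

secant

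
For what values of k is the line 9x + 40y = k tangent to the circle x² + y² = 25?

k = −205 or k = 205

Tangency holds when the distance from the centre (0, 0) to the line equals the radius 5:
|9·0 + 40·0 − k| / √1681 = 5
|k| = 5·41, so k = 205 or k = −205.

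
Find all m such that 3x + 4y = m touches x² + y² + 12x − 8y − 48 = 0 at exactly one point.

Tangency holds when the distance from the centre (−6, 4) to the line equals the radius 10:
|3·(−6) + 4·4 − m| / √25 = 10
|m − (−2)| = 10·5, so m = 48 or m = −52.

m = −52 or m = 48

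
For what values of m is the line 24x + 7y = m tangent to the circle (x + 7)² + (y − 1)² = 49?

m = −336 or m = 14

Tangency holds when the distance from the centre (−7, 1) to the line equals the radius 7:
|24·(−7) + 7·1 − m| / √625 = 7
|m − (−161)| = 7·25, so m = 14 or m = −336.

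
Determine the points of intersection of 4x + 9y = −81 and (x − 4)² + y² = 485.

(−18, −1) and (18, −17)

Substitute y = (−81 − 4x)/9:
97x² − 31428 = 0  ⟹  x² − 324 = 0
x = 18 or x = −18, giving (18, −17) and (−18, −1).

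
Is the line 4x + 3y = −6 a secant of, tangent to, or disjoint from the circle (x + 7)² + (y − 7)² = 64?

secant

Substituting the line into the circle gives 25x² + 342x + 594 = 0.
Δ = 116964 − 59400 = 57564.
Two real roots: the line is a secant.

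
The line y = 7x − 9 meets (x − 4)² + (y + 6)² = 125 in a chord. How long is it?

15√2

Centre (4, −6), r² = 125. Perpendicular distance d from centre to line = |25| / √50 = 25/√50.
Chord = 2√(r² − d²) = 2·√(225/2) = 15√2.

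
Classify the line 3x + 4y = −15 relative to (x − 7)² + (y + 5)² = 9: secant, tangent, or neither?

neither

Substituting the line into the circle gives 25x² − 254x + 665 = 0.
Δ = 64516 − 66500 = −1984.
No real roots: the line does not meet the circle.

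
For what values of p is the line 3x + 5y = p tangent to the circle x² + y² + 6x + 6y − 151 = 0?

For a tangent, require d(centre, line) = r = 13.
|3·(−3) + 5·(−3) − p| / √34 = 13
|p − (−24)| = 13√34.

p = −24 ± 13√34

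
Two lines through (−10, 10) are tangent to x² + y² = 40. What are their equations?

3x + y = −20 and x + 3y = 20

Let a tangent through (−10, 10) have slope m. Its distance from (0, 0) must equal 2√10:
(10m − (−10))² = 40(m² + 1)
3m² + 10m + 3 = 0, so m = −3 or m = −1/3.
With m = −3: 3x + y = −20. With m = −1/3: x + 3y = 20.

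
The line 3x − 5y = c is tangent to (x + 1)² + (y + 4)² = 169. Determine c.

Tangency holds when the distance from the centre (−1, −4) to the line equals the radius 13:
|3·(−1) − 5·(−4) − c| / √34 = 13
|c − (17)| = 13√34.

c = 17 ± 13√34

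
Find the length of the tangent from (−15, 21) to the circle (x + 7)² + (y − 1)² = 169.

The centre is (−7, 1) and r = 13. The square of the distance from P to the centre is 64 + 400 = 464.
Power of the point: PT² = |PO|² − r² = 295, so PT = √295.

√295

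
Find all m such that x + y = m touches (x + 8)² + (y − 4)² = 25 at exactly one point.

m = −4 ± 5√2

For a tangent, require d(centre, line) = r = 5.
|1·(−8) + 1·4 − m| / √2 = 5
|m − (−4)| = 5√2.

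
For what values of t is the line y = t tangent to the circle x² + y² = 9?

t = −3 or t = 3

The line touches the circle iff its distance from (0, 0) is 3:
|0·0 + 1·0 − t| / √1 = 3
|t| = 3, so t = 3 or t = −3.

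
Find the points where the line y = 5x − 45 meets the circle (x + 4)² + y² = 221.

Substitute y = 5x − 45:
26x² − 442x + 1820 = 0  ⟹  x² − 17x + 70 = 0
x = 10 or x = 7, giving (10, 5) and (7, −10).

(7, −10) and (10, 5)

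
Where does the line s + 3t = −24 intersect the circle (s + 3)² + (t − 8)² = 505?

(−24, 0) and (9, −11)

Substitute t = (−24 − s)/3:
10s² + 150s − 2160 = 0  ⟹  s² + 15s − 216 = 0
s = 9 or s = −24, giving (9, −11) and (−24, 0).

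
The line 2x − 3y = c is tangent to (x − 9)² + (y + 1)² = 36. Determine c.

c = 21 ± 6√13

For a tangent, require d(centre, line) = r = 6.
|2·9 − 3·(−1) − c| / √13 = 6
|c − (21)| = 6√13.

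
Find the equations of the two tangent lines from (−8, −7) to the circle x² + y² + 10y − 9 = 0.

Let a tangent through (−8, −7) have slope m. Its distance from (0, −5) must equal √34:
(8m − (2))² = 34(m² + 1)
15m² − 16m − 15 = 0, so m = 5/3 or m = −3/5.
With m = 5/3: 5x − 3y = −19. With m = −3/5: 3x + 5y = −59.

5x − 3y = −19 and 3x + 5y = −59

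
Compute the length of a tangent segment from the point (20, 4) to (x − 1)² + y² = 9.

4√23

With centre O = (1, 0), |OP|² = 377 and r² = 9.
The tangent meets the radius at right angles, so tangent² = |PO|² − r² = 377 − 9 = 368.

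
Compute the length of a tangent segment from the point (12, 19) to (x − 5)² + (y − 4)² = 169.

The centre is (5, 4) and r = 13. The square of the distance from P to the centre is 49 + 225 = 274.
By the tangent–radius right angle, tangent length = √(|PO|² − r²) = √105.

√105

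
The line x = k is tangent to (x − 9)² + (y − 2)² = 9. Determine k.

k = 6 or k = 12

Tangency holds when the distance from the centre (9, 2) to the line equals the radius 3:
|1·9 + 0·2 − k| / √1 = 3
|k − (9)| = 3, so k = 12 or k = 6.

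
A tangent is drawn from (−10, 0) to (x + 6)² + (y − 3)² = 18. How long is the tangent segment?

√7

Centre (−6, 3), r² = 18. |PO|² = (−4)² + (−3)² = 25.
By the tangent–radius right angle, tangent length = √(|PO|² − r²) = √7.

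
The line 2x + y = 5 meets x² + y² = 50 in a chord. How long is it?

Express y = −2x + 5 and substitute into the circle:
5x² − 20x − 25 = 0  ⟹  x² − 4x − 5 = 0
x = 5 or x = −1, giving (5, −5) and (−1, 7).
Chord length = distance between (5, −5) and (−1, 7) = √180 = 6√5.

6√5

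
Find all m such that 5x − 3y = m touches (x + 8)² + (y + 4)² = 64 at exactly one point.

m = −28 ± 8√34

Tangency holds when the distance from the centre (−8, −4) to the line equals the radius 8:
|5·(−8) − 3·(−4) − m| / √34 = 8
|m − (−28)| = 8√34.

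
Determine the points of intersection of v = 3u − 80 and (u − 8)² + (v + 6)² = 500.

From the line, v = 3u − 80. Substituting:
10u² − 460u + 5040 = 0  ⟹  u² − 46u + 504 = 0
u = 28 or u = 18, giving (28, 4) and (18, −26).

(18, −26) and (28, 4)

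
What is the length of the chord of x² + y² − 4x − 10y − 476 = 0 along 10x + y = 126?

4√101

From the line, y = −10x + 126. Substituting:
101x² − 2424x + 14140 = 0  ⟹  x² − 24x + 140 = 0
x = 14 or x = 10, giving (14, −14) and (10, 26).
Chord length = distance between (14, −14) and (10, 26) = √1616 = 4√101.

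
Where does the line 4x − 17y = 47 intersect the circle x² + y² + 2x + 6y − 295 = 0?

Express y = (−47 + 4x)/17 and substitute into the circle:
305x² + 610x − 87840 = 0  ⟹  x² + 2x − 288 = 0
x = 16 or x = −18, giving (16, 1) and (−18, −7).

(−18, −7) and (16, 1)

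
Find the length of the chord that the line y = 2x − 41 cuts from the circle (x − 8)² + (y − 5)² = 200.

Substitute y = 2x − 41:
5x² − 200x + 1980 = 0  ⟹  x² − 40x + 396 = 0
x = 22 or x = 18, giving (22, 3) and (18, −5).
|(22, 3) − (18, −5)| = √((4)² + (8)²) = 4√5.

4√5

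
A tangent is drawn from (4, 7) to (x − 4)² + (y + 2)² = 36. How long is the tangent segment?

3√5

With centre O = (4, −2), |OP|² = 81 and r² = 36.
By the tangent–radius right angle, tangent length = √(|PO|² − r²) = √45 = 3√5.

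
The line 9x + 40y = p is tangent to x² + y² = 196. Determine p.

p = −574 or p = 574

The line touches the circle iff its distance from (0, 0) is 14:
|9·0 + 40·0 − p| / √1681 = 14
|p| = 14·41, so p = 574 or p = −574.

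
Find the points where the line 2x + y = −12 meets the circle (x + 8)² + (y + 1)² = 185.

(−12, 12) and (0, −12)

From the line, y = −2x − 12. Substituting:
5x² + 60x = 0  ⟹  x² + 12x = 0
x = 0 or x = −12, giving (0, −12) and (−12, 12).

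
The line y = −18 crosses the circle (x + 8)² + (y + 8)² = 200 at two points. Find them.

Substitute y = −18:
x² + 16x − 36 = 0
x = 2 or x = −18, giving (2, −18) and (−18, −18).

(−18, −18) and (2, −18)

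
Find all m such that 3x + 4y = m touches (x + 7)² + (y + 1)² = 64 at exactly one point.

m = −65 or m = 15

The line touches the circle iff its distance from (−7, −1) is 8:
|3·(−7) + 4·(−1) − m| / √25 = 8
|m − (−25)| = 8·5, so m = 15 or m = −65.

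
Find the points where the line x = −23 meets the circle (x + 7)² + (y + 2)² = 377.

(−23, −13) and (−23, 9)

The line gives x = −23. Substituting into the circle:
y² + 4y − 117 = 0
y = 9 or y = −13, giving (−23, 9) and (−23, −13).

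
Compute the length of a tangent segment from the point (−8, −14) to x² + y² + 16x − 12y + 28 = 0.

2√82

With centre O = (−8, 6), |OP|² = 400 and r² = 72.
By the tangent–radius right angle, tangent length = √(|PO|² − r²) = √328 = 2√82.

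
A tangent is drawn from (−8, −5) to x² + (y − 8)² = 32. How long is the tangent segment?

Centre (0, 8), r² = 32. |PO|² = (−8)² + (−13)² = 233.
By the tangent–radius right angle, tangent length = √(|PO|² − r²) = √201.

√201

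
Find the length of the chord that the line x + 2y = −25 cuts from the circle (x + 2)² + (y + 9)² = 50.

6√5

Centre (−2, −9), r² = 50. Perpendicular distance d from centre to line = |5| / √5 = 5/√5.
Chord = 2√(r² − d²) = 2·√(45) = 6√5.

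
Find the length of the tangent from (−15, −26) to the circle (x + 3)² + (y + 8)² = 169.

√299

The centre is (−3, −8) and r = 13. The square of the distance from P to the centre is 144 + 324 = 468.
Power of the point: PT² = |PO|² − r² = 299, so PT = √299.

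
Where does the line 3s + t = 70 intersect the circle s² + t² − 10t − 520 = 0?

From the line, t = −3s + 70. Substituting:
10s² − 390s + 3680 = 0  ⟹  s² − 39s + 368 = 0
s = 23 or s = 16, giving (23, 1) and (16, 22).

(16, 22) and (23, 1)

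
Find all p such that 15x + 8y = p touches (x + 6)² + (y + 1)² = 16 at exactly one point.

p = −166 or p = −30

For a tangent, require d(centre, line) = r = 4.
|15·(−6) + 8·(−1) − p| / √289 = 4
|p − (−98)| = 4·17, so p = −30 or p = −166.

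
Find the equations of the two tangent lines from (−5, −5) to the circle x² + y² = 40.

3x + y = −20 and x + 3y = −20

Let a tangent through (−5, −5) have slope m. Its distance from (0, 0) must equal 2√10:
[m·(5) − (5)]² = 40(m² + 1)
3m² + 10m + 3 = 0, so m = −3 or m = −1/3.
Through (−5, −5) these give 3x + y = −20 and x + 3y = −20.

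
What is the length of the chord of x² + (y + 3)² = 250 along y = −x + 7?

Substitute y = −x + 7:
2x² − 20x − 150 = 0  ⟹  x² − 10x − 75 = 0
x = 15 or x = −5, giving (15, −8) and (−5, 12).
Chord length = distance between (15, −8) and (−5, 12) = √800 = 20√2.

20√2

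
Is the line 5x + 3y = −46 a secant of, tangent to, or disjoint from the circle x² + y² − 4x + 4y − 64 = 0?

Substituting the line into the circle gives 34x² + 364x + 988 = 0.
Discriminant = (364)² − 4·34·(988) = −1872 < 0.
No real roots: the line does not meet the circle.

disjoint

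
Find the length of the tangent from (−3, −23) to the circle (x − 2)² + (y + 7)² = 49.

2√58

Centre (2, −7), r² = 49. |PO|² = (−5)² + (−16)² = 281.
The tangent meets the radius at right angles, so tangent² = |PO|² − r² = 281 − 49 = 232.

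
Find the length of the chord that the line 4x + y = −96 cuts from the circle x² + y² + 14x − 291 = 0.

Express y = −4x − 96 and substitute into the circle:
17x² + 782x + 8925 = 0  ⟹  x² + 46x + 525 = 0
x = −21 or x = −25, giving (−21, −12) and (−25, 4).
Chord length = distance between (−21, −12) and (−25, 4) = √272 = 4√17.

4√17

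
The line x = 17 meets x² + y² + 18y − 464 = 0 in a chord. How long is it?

32

The distance from (0, −9) to the line is 17, and r² = 545.
Chord = 2√(r² − d²) = 2·√(256) = 32.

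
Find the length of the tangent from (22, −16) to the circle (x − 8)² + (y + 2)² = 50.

With centre O = (8, −2), |OP|² = 392 and r² = 50.
By the tangent–radius right angle, tangent length = √(|PO|² − r²) = √342 = 3√38.

3√38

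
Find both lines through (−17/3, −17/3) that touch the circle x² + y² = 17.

Write the tangent as mx − y + (−17/3 − m·(−17/3)) = 0 and set its distance from the centre to √17:
(17/3m − (17/3))² = 17(m² + 1)
4m² − 17m + 4 = 0, so m = 4 or m = 1/4.
Through (−17/3, −17/3) these give 4x − y = −17 and x − 4y = 17.

4x − y = −17 and x − 4y = 17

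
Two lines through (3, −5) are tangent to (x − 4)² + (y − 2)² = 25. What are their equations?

A line y − (−5) = m(x − (3)) is tangent when its distance from (4, 2) is 5:
(1m − (7))² = 25(m² + 1)
12m² + 7m − 12 = 0, so m = −4/3 or m = 3/4.
With m = −4/3: 4x + 3y = −3. With m = 3/4: 3x − 4y = 29.

4x + 3y = −3 and 3x − 4y = 29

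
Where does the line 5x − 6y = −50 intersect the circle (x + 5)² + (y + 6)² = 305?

(−22, −10) and (2, 10)

From the line, y = (50 + 5x)/6. Substituting:
61x² + 1220x − 2684 = 0  ⟹  x² + 20x − 44 = 0
x = 2 or x = −22, giving (2, 10) and (−22, −10).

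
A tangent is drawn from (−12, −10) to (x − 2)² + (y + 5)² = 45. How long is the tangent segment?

With centre O = (2, −5), |OP|² = 221 and r² = 45.
Power of the point: PT² = |PO|² − r² = 176, so PT = 4√11.

4√11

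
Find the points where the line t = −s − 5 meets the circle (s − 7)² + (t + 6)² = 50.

(0, −5) and (8, −13)

Express t = −s − 5 and substitute into the circle:
2s² − 16s = 0  ⟹  s² − 8s = 0
s = 8 or s = 0, giving (8, −13) and (0, −5).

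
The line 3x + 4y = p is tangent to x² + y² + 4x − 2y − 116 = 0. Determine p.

The line touches the circle iff its distance from (−2, 1) is 11:
|3·(−2) + 4·1 − p| / √25 = 11
|p − (−2)| = 11·5, so p = 53 or p = −57.

p = −57 or p = 53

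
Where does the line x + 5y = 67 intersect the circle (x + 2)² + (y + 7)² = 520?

Substitute y = (67 − x)/5:
26x² − 104x − 2496 = 0  ⟹  x² − 4x − 96 = 0
x = 12 or x = −8, giving (12, 11) and (−8, 15).

(−8, 15) and (12, 11)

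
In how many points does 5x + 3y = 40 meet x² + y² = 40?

0

Centre (0, 0), r² = 40. Distance² from centre to line = (−40)²/34 = 800/17.
Since d² > r², the line lies outside the circle.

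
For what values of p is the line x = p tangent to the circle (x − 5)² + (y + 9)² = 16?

p = 1 or p = 9

For a tangent, require d(centre, line) = r = 4.
|1·5 + 0·(−9) − p| / √1 = 4
|p − (5)| = 4, so p = 9 or p = 1.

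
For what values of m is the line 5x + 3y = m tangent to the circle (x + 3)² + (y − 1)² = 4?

m = −12 ± 2√34

For a tangent, require d(centre, line) = r = 2.
|5·(−3) + 3·1 − m| / √34 = 2
|m − (−12)| = 2√34.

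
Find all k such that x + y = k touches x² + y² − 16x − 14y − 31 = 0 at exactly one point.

The line touches the circle iff its distance from (8, 7) is 12:
|1·8 + 1·7 − k| / √2 = 12
|k − (15)| = 12√2.

k = 15 ± 12√2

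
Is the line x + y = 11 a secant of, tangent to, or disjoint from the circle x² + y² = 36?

Centre (0, 0), r² = 36. Distance² from centre to line = (−11)²/2 = 121/2.
Since d² > r², the line lies outside the circle.

disjoint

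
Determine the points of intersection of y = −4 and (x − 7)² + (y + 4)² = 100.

(−3, −4) and (17, −4)

Express y = −4 and substitute into the circle:
x² − 14x − 51 = 0
x = 17 or x = −3, giving (17, −4) and (−3, −4).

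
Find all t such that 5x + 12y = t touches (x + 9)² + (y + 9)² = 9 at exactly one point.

The line touches the circle iff its distance from (−9, −9) is 3:
|5·(−9) + 12·(−9) − t| / √169 = 3
|t − (−153)| = 3·13, so t = −114 or t = −192.

t = −192 or t = −114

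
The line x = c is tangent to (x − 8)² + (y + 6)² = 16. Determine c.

For a tangent, require d(centre, line) = r = 4.
|1·8 + 0·(−6) − c| / √1 = 4
|c − (8)| = 4, so c = 12 or c = 4.

c = 4 or c = 12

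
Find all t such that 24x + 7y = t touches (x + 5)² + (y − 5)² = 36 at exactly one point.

The line touches the circle iff its distance from (−5, 5) is 6:
|24·(−5) + 7·5 − t| / √625 = 6
|t − (−85)| = 6·25, so t = 65 or t = −235.

t = −235 or t = 65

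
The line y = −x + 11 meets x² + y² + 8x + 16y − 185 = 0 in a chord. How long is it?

Centre (−4, −8), r² = 265. Perpendicular distance d from centre to line = |−23| / √2 = 23/√2.
Half the chord is √(r² − d²) = √(1/2), so the full chord is √2.

√2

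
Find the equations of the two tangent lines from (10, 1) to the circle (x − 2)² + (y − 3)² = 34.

A line y − (1) = m(x − (10)) is tangent when its distance from (2, 3) is √34:
[m·(−8) − (2)]² = 34(m² + 1)
15m² + 16m − 15 = 0, so m = 3/5 or m = −5/3.
With m = 3/5: 3x − 5y = 25. With m = −5/3: 5x + 3y = 53.

3x − 5y = 25 and 5x + 3y = 53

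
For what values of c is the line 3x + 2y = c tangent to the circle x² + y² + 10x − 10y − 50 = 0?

Tangency holds when the distance from the centre (−5, 5) to the line equals the radius 10:
|3·(−5) + 2·5 − c| / √13 = 10
|c − (−5)| = 10√13.

c = −5 ± 10√13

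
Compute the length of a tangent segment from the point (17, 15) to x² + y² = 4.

√510

The centre is (0, 0) and r = 2. The square of the distance from P to the centre is 289 + 225 = 514.
Power of the point: PT² = |PO|² − r² = 510, so PT = √510.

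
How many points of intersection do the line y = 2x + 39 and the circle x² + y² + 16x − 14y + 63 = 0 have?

0

Substituting the line into the circle gives 5x² + 144x + 1038 = 0.
Δ = 20736 − 20760 = −24.
No real roots: the line does not meet the circle.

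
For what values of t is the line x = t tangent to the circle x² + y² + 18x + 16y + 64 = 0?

The line touches the circle iff its distance from (−9, −8) is 9:
|1·(−9) + 0·(−8) − t| / √1 = 9
|t − (−9)| = 9, so t = 0 or t = −18.

t = −18 or t = 0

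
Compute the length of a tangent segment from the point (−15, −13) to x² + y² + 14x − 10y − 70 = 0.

With centre O = (−7, 5), |OP|² = 388 and r² = 144.
By the tangent–radius right angle, tangent length = √(|PO|² − r²) = √244 = 2√61.

2√61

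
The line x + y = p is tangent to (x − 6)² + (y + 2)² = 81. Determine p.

p = 4 ± 9√2

Tangency holds when the distance from the centre (6, −2) to the line equals the radius 9:
|1·6 + 1·(−2) − p| / √2 = 9
|p − (4)| = 9√2.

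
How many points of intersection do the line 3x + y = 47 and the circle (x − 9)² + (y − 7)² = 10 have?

0

d² = (3·9 + 1·7 − (47))²/10 = 169/10; r² = 10.
Since d² > r², the line lies outside the circle.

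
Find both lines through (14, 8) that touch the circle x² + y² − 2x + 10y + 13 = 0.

Write the tangent as mx − y + (8 − m·(14)) = 0 and set its distance from the centre to √13:
(−13m − (−13))² = 13(m² + 1)
6m² − 13m + 6 = 0, so m = 3/2 or m = 2/3.
Through (14, 8) these give 3x − 2y = 26 and 2x − 3y = 4.

3x − 2y = 26 and 2x − 3y = 4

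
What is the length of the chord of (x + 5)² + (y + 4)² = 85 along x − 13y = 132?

The distance from (−5, −4) to the line is 85/√170, and r² = 85.
Half the chord is √(r² − d²) = √(85/2), so the full chord is √170.

√170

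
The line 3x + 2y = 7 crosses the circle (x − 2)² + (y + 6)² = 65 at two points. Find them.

Substitute y = (7 − 3x)/2:
13x² − 130x + 117 = 0  ⟹  x² − 10x + 9 = 0
x = 9 or x = 1, giving (9, −10) and (1, 2).

(1, 2) and (9, −10)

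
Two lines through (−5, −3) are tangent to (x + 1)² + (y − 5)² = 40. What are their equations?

3x + y = −18 and x − 3y = 4

Let a tangent through (−5, −3) have slope m. Its distance from (−1, 5) must equal 2√10:
(4m − (8))² = 40(m² + 1)
3m² + 8m − 3 = 0, so m = −3 or m = 1/3.
Through (−5, −3) these give 3x + y = −18 and x − 3y = 4.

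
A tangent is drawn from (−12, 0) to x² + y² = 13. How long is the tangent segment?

The centre is (0, 0) and r = √13. The square of the distance from P to the centre is 144 + 0 = 144.
The tangent meets the radius at right angles, so tangent² = |PO|² − r² = 144 − 13 = 131.

√131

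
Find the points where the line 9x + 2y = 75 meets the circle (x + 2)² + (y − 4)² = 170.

Substitute y = (75 − 9x)/2:
85x² − 1190x + 3825 = 0  ⟹  x² − 14x + 45 = 0
x = 9 or x = 5, giving (9, −3) and (5, 15).

(5, 15) and (9, −3)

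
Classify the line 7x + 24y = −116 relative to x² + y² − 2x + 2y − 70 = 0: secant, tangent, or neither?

Substituting the line into the circle gives 625x² + 136x − 32432 = 0.
Discriminant = (136)² − 4·625·(−32432) = 81098496 > 0.
Two real roots: the line is a secant.

secant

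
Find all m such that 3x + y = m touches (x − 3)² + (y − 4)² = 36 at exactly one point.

m = 13 ± 6√10

The line touches the circle iff its distance from (3, 4) is 6:
|3·3 + 1·4 − m| / √10 = 6
|m − (13)| = 6√10.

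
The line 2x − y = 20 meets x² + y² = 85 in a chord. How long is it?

From the line, y = 2x − 20. Substituting:
5x² − 80x + 315 = 0  ⟹  x² − 16x + 63 = 0
x = 9 or x = 7, giving (9, −2) and (7, −6).
Chord length = distance between (9, −2) and (7, −6) = √20 = 2√5.

2√5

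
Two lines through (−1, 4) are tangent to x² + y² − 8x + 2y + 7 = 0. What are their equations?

A line y − (4) = m(x − (−1)) is tangent when its distance from (4, −1) is √10:
[m·(5) − (−5)]² = 10(m² + 1)
3m² + 10m + 3 = 0, so m = −3 or m = −1/3.
With m = −3: 3x + y = 1. With m = −1/3: x + 3y = 11.

3x + y = 1 and x + 3y = 11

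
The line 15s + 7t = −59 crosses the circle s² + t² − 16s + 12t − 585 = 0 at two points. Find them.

Express t = (−59 − 15s)/7 and substitute into the circle:
274s² − 274s − 30140 = 0  ⟹  s² − s − 110 = 0
s = 11 or s = −10, giving (11, −32) and (−10, 13).

(−10, 13) and (11, −32)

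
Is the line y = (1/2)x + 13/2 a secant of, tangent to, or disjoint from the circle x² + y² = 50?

secant

d² = (1·0 − 2·0 − (−13))²/5 = 169/5; r² = 50.
Since d² < r², the line cuts the circle twice.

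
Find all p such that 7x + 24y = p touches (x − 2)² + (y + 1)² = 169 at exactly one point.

The line touches the circle iff its distance from (2, −1) is 13:
|7·2 + 24·(−1) − p| / √625 = 13
|p − (−10)| = 13·25, so p = 315 or p = −335.

p = −335 or p = 315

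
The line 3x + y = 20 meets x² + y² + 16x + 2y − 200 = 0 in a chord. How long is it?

Substitute y = −3x + 20:
10x² − 110x + 240 = 0  ⟹  x² − 11x + 24 = 0
x = 8 or x = 3, giving (8, −4) and (3, 11).
Chord length = distance between (8, −4) and (3, 11) = √250 = 5√10.

5√10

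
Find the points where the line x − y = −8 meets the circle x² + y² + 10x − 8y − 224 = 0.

(−16, −8) and (7, 15)

Express y = x + 8 and substitute into the circle:
2x² + 18x − 224 = 0  ⟹  x² + 9x − 112 = 0
x = 7 or x = −16, giving (7, 15) and (−16, −8).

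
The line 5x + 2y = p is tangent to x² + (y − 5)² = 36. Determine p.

The line touches the circle iff its distance from (0, 5) is 6:
|5·0 + 2·5 − p| / √29 = 6
|p − (10)| = 6√29.

p = 10 ± 6√29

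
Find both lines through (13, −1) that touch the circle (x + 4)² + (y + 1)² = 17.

Write the tangent as mx − y + (−1 − m·(13)) = 0 and set its distance from the centre to √17:
(−17m − (0))² = 17(m² + 1)
16m² − 1 = 0, so m = 1/4 or m = −1/4.
Through (13, −1) these give x − 4y = 17 and x + 4y = 9.

x − 4y = 17 and x + 4y = 9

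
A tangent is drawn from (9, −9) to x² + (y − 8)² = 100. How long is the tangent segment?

3√30

The centre is (0, 8) and r = 10. The square of the distance from P to the centre is 81 + 289 = 370.
Power of the point: PT² = |PO|² − r² = 270, so PT = 3√30.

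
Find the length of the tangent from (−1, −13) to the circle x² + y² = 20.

5√6

With centre O = (0, 0), |OP|² = 170 and r² = 20.
Power of the point: PT² = |PO|² − r² = 150, so PT = 5√6.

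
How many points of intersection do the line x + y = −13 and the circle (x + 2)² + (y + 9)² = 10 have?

2

Centre (−2, −9), r² = 10. Distance² from centre to line = (2)²/2 = 2.
Since d² < r², the line cuts the circle twice.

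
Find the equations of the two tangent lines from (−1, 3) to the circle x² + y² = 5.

Write the tangent as mx − y + (3 − m·(−1)) = 0 and set its distance from the centre to √5:
[m·(1) − (−3)]² = 5(m² + 1)
2m² − 3m − 2 = 0, so m = 2 or m = −1/2.
With m = 2: 2x − y = −5. With m = −1/2: x + 2y = 5.

2x − y = −5 and x + 2y = 5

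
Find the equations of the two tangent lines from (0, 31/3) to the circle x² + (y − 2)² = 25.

4x − 3y = −31 and 4x + 3y = 31

Write the tangent as mx − y + (31/3 − m·(0)) = 0 and set its distance from the centre to 5:
[m·(0) − (−25/3)]² = 25(m² + 1)
9m² − 16 = 0, so m = 4/3 or m = −4/3.
With m = 4/3: 4x − 3y = −31. With m = −4/3: 4x + 3y = 31.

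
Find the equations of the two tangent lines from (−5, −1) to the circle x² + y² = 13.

2x + 3y = −13 and 3x − 2y = −13

Write the tangent as mx − y + (−1 − m·(−5)) = 0 and set its distance from the centre to √13:
(5m − (1))² = 13(m² + 1)
6m² − 5m − 6 = 0, so m = −2/3 or m = 3/2.
Through (−5, −1) these give 2x + 3y = −13 and 3x − 2y = −13.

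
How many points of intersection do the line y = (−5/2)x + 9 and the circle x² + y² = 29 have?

Substituting the line into the circle gives 29x² − 180x + 208 = 0.
Discriminant = (−180)² − 4·29·(208) = 8272 > 0.
Two real roots: the line is a secant.

2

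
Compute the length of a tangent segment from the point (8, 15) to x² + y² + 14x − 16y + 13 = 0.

With centre O = (−7, 8), |OP|² = 274 and r² = 100.
The tangent meets the radius at right angles, so tangent² = |PO|² − r² = 274 − 100 = 174.

√174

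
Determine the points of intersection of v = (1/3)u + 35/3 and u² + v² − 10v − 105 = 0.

Express v = (35 + u)/3 and substitute into the circle:
10u² + 40u − 770 = 0  ⟹  u² + 4u − 77 = 0
u = 7 or u = −11, giving (7, 14) and (−11, 8).

(−11, 8) and (7, 14)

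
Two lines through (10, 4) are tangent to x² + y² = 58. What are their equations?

A line y − (4) = m(x − (10)) is tangent when its distance from (0, 0) is √58:
[m·(−10) − (−4)]² = 58(m² + 1)
21m² − 40m − 21 = 0, so m = −3/7 or m = 7/3.
With m = −3/7: 3x + 7y = 58. With m = 7/3: 7x − 3y = 58.

3x + 7y = 58 and 7x − 3y = 58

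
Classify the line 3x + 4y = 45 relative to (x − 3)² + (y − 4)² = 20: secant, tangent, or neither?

secant

Substituting the line into the circle gives 25x² − 270x + 665 = 0.
Δ = 72900 − 66500 = 6400.
Two real roots: the line is a secant.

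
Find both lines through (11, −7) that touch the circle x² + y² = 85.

A line y − (−7) = m(x − (11)) is tangent when its distance from (0, 0) is √85:
[m·(−11) − (7)]² = 85(m² + 1)
18m² + 77m − 18 = 0, so m = −9/2 or m = 2/9.
With m = −9/2: 9x + 2y = 85. With m = 2/9: 2x − 9y = 85.

9x + 2y = 85 and 2x − 9y = 85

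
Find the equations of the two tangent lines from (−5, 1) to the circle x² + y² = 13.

A line y − (1) = m(x − (−5)) is tangent when its distance from (0, 0) is √13:
(5m − (−1))² = 13(m² + 1)
6m² + 5m − 6 = 0, so m = 2/3 or m = −3/2.
Through (−5, 1) these give 2x − 3y = −13 and 3x + 2y = −13.

2x − 3y = −13 and 3x + 2y = −13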